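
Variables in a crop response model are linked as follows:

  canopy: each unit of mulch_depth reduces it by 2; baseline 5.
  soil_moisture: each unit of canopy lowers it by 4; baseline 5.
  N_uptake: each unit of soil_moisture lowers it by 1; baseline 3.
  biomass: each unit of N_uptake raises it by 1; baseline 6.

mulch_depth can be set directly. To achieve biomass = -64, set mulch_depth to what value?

mulch_depth = 11

Substituting into the soil_moisture equation gives soil_moisture = 8*mulch_depth - 15.
Substituting into the N_uptake equation gives N_uptake = -8*mulch_depth + 18.
This gives biomass = -8*mulch_depth + 24.
Solve -8*mulch_depth + 24 = -64: mulch_depth = (-64 - 24) / -8 = 11.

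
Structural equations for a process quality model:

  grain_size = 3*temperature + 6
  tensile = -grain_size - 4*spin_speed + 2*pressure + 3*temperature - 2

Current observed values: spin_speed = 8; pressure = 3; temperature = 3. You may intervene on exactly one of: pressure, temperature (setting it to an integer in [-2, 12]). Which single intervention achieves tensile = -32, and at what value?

set pressure = 4

Intervening on pressure: with other inputs at their observed values, tensile = 2*pressure - 40. Solving for -32 gives pressure = 4, within [-2, 12].
Intervening on temperature: the paths from temperature to tensile cancel (net effect zero), leaving tensile = -34; -32 is unreachable this way.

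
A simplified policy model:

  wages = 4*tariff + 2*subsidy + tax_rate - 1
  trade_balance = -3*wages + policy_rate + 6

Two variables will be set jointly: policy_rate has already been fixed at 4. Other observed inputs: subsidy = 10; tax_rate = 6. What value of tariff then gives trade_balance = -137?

With policy_rate held at 4:
Substituting into the wages equation gives wages = 4*tariff + 25.
Substituting into the trade_balance equation gives trade_balance = -12*tariff - 65.
Solve -12*tariff - 65 = -137: tariff = (-137 + 65) / -12 = 6.

tariff = 6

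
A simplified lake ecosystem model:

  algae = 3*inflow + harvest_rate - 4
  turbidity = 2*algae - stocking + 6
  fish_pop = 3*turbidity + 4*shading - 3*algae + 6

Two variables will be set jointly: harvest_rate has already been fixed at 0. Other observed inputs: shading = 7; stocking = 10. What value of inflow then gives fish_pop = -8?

inflow = -2

With harvest_rate held at 0:
Substituting into the algae equation gives algae = 3*inflow - 4.
Substituting into the turbidity equation gives turbidity = 6*inflow - 12.
This gives fish_pop = 9*inflow + 10.
Solve 9*inflow + 10 = -8: inflow = (-8 - 10) / 9 = -2.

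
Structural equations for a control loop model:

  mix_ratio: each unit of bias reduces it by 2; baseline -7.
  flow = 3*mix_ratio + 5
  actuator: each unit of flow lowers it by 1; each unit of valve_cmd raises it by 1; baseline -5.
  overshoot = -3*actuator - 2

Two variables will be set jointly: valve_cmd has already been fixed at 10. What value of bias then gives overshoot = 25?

With valve_cmd held at 10:
Substituting into the flow equation gives flow = -6*bias - 16.
This gives actuator = 6*bias + 21.
Substituting into the overshoot equation gives overshoot = -18*bias - 65.
Solve -18*bias - 65 = 25: bias = (25 + 65) / -18 = -5.

bias = -5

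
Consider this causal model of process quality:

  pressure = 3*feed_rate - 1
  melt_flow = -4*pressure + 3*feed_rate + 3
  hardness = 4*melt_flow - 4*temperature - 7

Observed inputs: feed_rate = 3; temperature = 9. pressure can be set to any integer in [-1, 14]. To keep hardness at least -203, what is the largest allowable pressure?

Intervening on pressure fixes its value directly, overriding its dependence on feed_rate.
Substituting into the melt_flow equation gives melt_flow = -4*pressure + 12.
So hardness = -16*pressure + 5.
Require -16*pressure + 5 ≥ -203, so pressure ≤ 13.
The largest integer in [-1, 14] satisfying this is 13.

pressure = 13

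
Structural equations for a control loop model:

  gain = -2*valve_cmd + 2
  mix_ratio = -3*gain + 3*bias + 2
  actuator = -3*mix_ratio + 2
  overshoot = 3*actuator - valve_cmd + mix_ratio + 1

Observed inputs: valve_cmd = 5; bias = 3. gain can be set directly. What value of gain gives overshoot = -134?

gain = -2

Intervening on gain fixes its value directly, overriding its dependence on valve_cmd.
Substituting into the mix_ratio equation gives mix_ratio = -3*gain + 11.
This gives actuator = 9*gain - 31.
overshoot becomes 24*gain - 86.
Solve 24*gain - 86 = -134: gain = (-134 + 86) / 24 = -2.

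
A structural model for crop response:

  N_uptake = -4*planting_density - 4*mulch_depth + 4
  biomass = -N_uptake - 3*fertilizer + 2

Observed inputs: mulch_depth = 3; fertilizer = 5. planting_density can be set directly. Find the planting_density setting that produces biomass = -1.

planting_density = 1

Substituting into the N_uptake equation gives N_uptake = -4*planting_density - 8.
Substituting into the biomass equation gives biomass = 4*planting_density - 5.
Solve 4*planting_density - 5 = -1: planting_density = (-1 + 5) / 4 = 1.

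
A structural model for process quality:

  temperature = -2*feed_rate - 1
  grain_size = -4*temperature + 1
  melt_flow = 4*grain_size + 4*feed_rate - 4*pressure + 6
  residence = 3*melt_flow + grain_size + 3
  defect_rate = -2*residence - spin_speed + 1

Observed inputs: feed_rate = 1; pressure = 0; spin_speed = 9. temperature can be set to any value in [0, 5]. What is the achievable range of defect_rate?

Intervening on temperature fixes its value directly, overriding its dependence on feed_rate.
Substituting into the melt_flow equation gives melt_flow = -16*temperature + 14.
Substituting into the residence equation gives residence = -52*temperature + 46.
Substituting into the defect_rate equation gives defect_rate = 104*temperature - 100.
Linear in temperature, so extremes are at the endpoints: temperature = 0 gives defect_rate = -100; temperature = 5 gives defect_rate = 420.

-100 to 420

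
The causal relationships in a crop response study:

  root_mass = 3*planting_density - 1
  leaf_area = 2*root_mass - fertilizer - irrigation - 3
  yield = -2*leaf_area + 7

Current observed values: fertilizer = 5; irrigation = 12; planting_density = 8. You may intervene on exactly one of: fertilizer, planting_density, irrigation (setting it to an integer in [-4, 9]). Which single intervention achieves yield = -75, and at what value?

Intervening on fertilizer: yield = 2*fertilizer - 55. Reaching -75 requires fertilizer = -10, outside [-4, 9].
Intervening on planting_density: yield = -12*planting_density + 51. Reaching -75 requires planting_density = 21/2, not an integer.
Intervening on irrigation: with other inputs at their observed values, yield = 2*irrigation - 69. Solving for -75 gives irrigation = -3, within [-4, 9].

set irrigation = -3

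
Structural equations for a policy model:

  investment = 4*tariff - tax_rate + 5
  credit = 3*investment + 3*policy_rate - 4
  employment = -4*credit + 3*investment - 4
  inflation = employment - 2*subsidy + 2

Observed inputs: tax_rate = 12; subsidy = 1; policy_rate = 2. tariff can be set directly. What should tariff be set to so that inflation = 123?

Substituting into the investment equation gives investment = 4*tariff - 7.
Substituting into the credit equation gives credit = 12*tariff - 19.
So employment = -36*tariff + 51.
Substituting into the inflation equation gives inflation = -36*tariff + 51.
Solve -36*tariff + 51 = 123: tariff = (123 - 51) / -36 = -2.

tariff = -2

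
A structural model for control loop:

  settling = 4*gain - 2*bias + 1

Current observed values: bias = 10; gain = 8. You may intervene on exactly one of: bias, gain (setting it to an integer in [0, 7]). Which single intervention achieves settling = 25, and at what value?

Intervening on bias: with other inputs at their observed values, settling = -2*bias + 33. Solving for 25 gives bias = 4, within [0, 7].
Intervening on gain: settling = 4*gain - 19. Reaching 25 requires gain = 11, outside [0, 7].

set bias = 4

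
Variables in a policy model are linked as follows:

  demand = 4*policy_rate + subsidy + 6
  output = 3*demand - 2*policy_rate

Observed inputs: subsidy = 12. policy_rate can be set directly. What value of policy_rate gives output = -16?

policy_rate = -7

Substituting into the demand equation gives demand = 4*policy_rate + 18.
So output = 10*policy_rate + 54.
Solve 10*policy_rate + 54 = -16: policy_rate = (-16 - 54) / 10 = -7.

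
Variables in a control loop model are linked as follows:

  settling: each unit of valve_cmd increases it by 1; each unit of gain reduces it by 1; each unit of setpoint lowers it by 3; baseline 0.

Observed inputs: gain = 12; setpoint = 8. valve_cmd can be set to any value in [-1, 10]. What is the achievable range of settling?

-37 to -26

Substituting into the settling equation gives settling = valve_cmd - 36.
Linear in valve_cmd, so extremes are at the endpoints: valve_cmd = -1 gives settling = -37; valve_cmd = 10 gives settling = -26.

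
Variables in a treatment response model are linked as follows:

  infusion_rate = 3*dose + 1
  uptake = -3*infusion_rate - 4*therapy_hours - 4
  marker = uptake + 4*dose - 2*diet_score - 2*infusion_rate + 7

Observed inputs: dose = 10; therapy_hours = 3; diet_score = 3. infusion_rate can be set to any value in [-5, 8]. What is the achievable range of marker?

Intervening on infusion_rate fixes its value directly, overriding its dependence on dose.
Substituting into the uptake equation gives uptake = -3*infusion_rate - 16.
Substituting into the marker equation gives marker = -5*infusion_rate + 25.
Linear in infusion_rate, so extremes are at the endpoints: infusion_rate = -5 gives marker = 50; infusion_rate = 8 gives marker = -15.

-15 to 50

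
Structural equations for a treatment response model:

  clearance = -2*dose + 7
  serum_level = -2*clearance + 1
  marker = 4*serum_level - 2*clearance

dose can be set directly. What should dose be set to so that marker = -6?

Substituting into the serum_level equation gives serum_level = 4*dose - 13.
So marker = 20*dose - 66.
Solve 20*dose - 66 = -6: dose = (-6 + 66) / 20 = 3.

dose = 3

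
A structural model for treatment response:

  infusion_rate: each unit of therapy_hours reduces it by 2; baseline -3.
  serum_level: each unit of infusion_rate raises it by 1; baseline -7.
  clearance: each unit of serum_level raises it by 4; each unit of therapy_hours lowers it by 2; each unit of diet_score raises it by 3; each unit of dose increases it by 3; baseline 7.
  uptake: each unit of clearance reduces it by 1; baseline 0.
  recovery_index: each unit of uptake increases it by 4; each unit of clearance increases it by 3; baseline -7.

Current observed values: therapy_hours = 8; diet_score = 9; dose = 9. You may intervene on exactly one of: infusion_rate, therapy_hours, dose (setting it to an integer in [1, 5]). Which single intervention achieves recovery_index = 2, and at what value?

Intervening on infusion_rate: recovery_index = -4*infusion_rate - 24. Reaching 2 requires infusion_rate = -13/2, not an integer.
Intervening on therapy_hours: with other inputs at their observed values, recovery_index = 10*therapy_hours - 28. Solving for 2 gives therapy_hours = 3, within [1, 5].
Intervening on dose: recovery_index = -3*dose + 79. Reaching 2 requires dose = 77/3, not an integer.

set therapy_hours = 3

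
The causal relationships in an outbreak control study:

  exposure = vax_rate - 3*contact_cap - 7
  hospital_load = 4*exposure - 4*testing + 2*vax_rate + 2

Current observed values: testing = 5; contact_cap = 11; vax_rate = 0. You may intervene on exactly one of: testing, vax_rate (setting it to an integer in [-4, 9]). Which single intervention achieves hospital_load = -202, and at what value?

Intervening on testing: hospital_load = -4*testing - 158. Reaching -202 requires testing = 11, outside [-4, 9].
Intervening on vax_rate: with other inputs at their observed values, hospital_load = 6*vax_rate - 178. Solving for -202 gives vax_rate = -4, within [-4, 9].

set vax_rate = -4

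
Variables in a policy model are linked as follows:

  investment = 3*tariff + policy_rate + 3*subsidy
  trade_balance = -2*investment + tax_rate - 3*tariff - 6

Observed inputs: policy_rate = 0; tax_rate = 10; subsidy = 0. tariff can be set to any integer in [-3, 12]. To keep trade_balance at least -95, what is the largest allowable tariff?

Substituting into the investment equation gives investment = 3*tariff.
This gives trade_balance = -9*tariff + 4.
Require -9*tariff + 4 ≥ -95, so tariff ≤ 11.
The largest integer in [-3, 12] satisfying this is 11.

tariff = 11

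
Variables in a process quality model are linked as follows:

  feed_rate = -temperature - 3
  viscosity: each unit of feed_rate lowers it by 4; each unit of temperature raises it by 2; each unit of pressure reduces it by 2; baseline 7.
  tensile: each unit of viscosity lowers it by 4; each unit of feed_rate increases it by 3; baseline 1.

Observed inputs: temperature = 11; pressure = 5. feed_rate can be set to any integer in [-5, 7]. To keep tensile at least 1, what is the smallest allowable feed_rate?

Intervening on feed_rate fixes its value directly, overriding its dependence on temperature.
Substituting into the viscosity equation gives viscosity = -4*feed_rate + 19.
So tensile = 19*feed_rate - 75.
Require 19*feed_rate - 75 ≥ 1, so feed_rate ≥ 4.
The smallest integer in [-5, 7] satisfying this is 4.

feed_rate = 4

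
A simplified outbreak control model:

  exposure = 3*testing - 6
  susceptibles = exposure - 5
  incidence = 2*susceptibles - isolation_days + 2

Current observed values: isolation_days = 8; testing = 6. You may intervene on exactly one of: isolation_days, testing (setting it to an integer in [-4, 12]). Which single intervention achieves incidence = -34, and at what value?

set testing = -1

Intervening on isolation_days: incidence = -isolation_days + 16. Reaching -34 requires isolation_days = 50, outside [-4, 12].
Intervening on testing: with other inputs at their observed values, incidence = 6*testing - 28. Solving for -34 gives testing = -1, within [-4, 12].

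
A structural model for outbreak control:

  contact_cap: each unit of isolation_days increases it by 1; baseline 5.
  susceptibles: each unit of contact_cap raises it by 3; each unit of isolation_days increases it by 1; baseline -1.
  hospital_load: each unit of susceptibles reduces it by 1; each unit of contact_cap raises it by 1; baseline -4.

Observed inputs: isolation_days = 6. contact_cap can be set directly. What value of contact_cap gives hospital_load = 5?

contact_cap = -7

Intervening on contact_cap fixes its value directly, overriding its dependence on isolation_days.
Substituting into the susceptibles equation gives susceptibles = 3*contact_cap + 5.
This gives hospital_load = -2*contact_cap - 9.
Solve -2*contact_cap - 9 = 5: contact_cap = (5 + 9) / -2 = -7.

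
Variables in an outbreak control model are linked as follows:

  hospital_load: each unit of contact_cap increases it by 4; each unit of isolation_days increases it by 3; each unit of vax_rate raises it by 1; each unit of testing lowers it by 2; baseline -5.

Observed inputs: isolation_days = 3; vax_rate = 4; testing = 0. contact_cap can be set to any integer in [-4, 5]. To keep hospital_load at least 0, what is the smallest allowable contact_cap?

contact_cap = -2

Substituting into the hospital_load equation gives hospital_load = 4*contact_cap + 8.
Require 4*contact_cap + 8 ≥ 0, so contact_cap ≥ -2.
The smallest integer in [-4, 5] satisfying this is -2.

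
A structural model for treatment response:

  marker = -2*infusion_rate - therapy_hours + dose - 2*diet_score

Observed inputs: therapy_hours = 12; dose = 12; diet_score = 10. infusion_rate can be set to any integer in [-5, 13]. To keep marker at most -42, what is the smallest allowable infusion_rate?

Substituting into the marker equation gives marker = -2*infusion_rate - 20.
Require -2*infusion_rate - 20 ≤ -42, so infusion_rate ≥ 11.
The smallest integer in [-5, 13] satisfying this is 11.

infusion_rate = 11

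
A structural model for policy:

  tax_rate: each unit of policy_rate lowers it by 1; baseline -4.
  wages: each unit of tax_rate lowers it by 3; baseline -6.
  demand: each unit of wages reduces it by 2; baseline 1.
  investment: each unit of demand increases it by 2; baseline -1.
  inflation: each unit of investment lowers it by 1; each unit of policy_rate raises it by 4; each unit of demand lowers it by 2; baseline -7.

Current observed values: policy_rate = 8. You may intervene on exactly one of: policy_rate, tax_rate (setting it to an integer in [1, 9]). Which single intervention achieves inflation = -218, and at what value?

set tax_rate = 8

Intervening on policy_rate: inflation = 28*policy_rate + 38. Reaching -218 requires policy_rate = -64/7, not an integer.
Intervening on tax_rate: with other inputs at their observed values, inflation = -24*tax_rate - 26. Solving for -218 gives tax_rate = 8, within [1, 9].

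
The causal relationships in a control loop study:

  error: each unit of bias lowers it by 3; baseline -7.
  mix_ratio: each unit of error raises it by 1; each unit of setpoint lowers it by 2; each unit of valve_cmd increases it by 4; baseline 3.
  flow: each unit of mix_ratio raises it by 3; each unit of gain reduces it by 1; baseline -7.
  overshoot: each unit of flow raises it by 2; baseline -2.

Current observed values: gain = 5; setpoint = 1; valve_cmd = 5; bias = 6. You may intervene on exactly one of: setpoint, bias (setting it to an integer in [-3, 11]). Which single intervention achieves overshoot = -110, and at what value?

set setpoint = 6

Intervening on setpoint: with other inputs at their observed values, overshoot = -12*setpoint - 38. Solving for -110 gives setpoint = 6, within [-3, 11].
Intervening on bias: overshoot = -18*bias + 58. Reaching -110 requires bias = 28/3, not an integer.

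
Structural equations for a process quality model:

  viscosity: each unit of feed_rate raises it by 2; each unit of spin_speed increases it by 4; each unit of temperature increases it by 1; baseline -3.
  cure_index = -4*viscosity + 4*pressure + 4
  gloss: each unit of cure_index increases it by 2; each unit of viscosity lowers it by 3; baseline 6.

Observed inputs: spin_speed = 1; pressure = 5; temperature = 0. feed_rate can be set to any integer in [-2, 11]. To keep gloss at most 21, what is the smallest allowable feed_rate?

Substituting into the viscosity equation gives viscosity = 2*feed_rate + 1.
So cure_index = -8*feed_rate + 20.
Substituting into the gloss equation gives gloss = -22*feed_rate + 43.
Require -22*feed_rate + 43 ≤ 21, so feed_rate ≥ 1.
The smallest integer in [-2, 11] satisfying this is 1.

feed_rate = 1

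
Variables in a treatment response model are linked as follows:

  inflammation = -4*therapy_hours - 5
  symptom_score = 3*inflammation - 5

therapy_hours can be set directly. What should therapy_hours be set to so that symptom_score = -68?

therapy_hours = 4

Substituting into the symptom_score equation gives symptom_score = -12*therapy_hours - 20.
Solve -12*therapy_hours - 20 = -68: therapy_hours = (-68 + 20) / -12 = 4.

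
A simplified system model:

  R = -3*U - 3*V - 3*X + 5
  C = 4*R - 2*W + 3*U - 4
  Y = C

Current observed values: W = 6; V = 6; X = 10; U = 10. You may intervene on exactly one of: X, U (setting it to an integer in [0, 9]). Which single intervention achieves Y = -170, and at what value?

set X = 1

Intervening on X: with other inputs at their observed values, Y = -12*X - 158. Solving for -170 gives X = 1, within [0, 9].
Intervening on U: Y = -9*U - 188. Reaching -170 requires U = -2, outside [0, 9].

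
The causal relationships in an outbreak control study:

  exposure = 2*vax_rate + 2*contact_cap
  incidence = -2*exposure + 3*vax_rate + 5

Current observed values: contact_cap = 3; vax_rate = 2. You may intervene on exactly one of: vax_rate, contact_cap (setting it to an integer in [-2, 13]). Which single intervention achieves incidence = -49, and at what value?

set contact_cap = 13

Intervening on vax_rate: incidence = -vax_rate - 7. Reaching -49 requires vax_rate = 42, outside [-2, 13].
Intervening on contact_cap: with other inputs at their observed values, incidence = -4*contact_cap + 3. Solving for -49 gives contact_cap = 13, within [-2, 13].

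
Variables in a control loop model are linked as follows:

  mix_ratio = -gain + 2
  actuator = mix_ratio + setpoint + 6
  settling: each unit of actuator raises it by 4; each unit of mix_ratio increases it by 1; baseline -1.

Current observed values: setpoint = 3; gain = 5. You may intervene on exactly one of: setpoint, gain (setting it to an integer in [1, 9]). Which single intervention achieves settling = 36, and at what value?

Intervening on setpoint: with other inputs at their observed values, settling = 4*setpoint + 8. Solving for 36 gives setpoint = 7, within [1, 9].
Intervening on gain: settling = -5*gain + 45. Reaching 36 requires gain = 9/5, not an integer.

set setpoint = 7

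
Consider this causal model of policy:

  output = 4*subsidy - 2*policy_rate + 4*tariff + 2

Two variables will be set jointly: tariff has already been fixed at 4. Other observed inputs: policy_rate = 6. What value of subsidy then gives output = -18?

With tariff held at 4:
Substituting into the output equation gives output = 4*subsidy + 6.
Solve 4*subsidy + 6 = -18: subsidy = (-18 - 6) / 4 = -6.

subsidy = -6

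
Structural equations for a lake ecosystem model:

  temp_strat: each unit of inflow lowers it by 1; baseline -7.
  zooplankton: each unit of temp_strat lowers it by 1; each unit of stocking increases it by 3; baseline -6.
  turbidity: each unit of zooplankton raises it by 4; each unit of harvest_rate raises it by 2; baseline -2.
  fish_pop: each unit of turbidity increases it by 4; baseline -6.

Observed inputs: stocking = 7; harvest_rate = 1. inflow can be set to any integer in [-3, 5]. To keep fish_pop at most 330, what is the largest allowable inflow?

inflow = -1

Substituting into the zooplankton equation gives zooplankton = inflow + 22.
Substituting into the turbidity equation gives turbidity = 4*inflow + 88.
Substituting into the fish_pop equation gives fish_pop = 16*inflow + 346.
Require 16*inflow + 346 ≤ 330, so inflow ≤ -1.
The largest integer in [-3, 5] satisfying this is -1.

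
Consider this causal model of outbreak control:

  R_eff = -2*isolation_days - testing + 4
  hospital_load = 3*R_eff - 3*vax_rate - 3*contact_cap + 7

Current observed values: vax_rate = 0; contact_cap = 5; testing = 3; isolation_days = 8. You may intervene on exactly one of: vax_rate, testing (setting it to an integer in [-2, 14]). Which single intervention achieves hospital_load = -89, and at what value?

set vax_rate = 12

Intervening on vax_rate: with other inputs at their observed values, hospital_load = -3*vax_rate - 53. Solving for -89 gives vax_rate = 12, within [-2, 14].
Intervening on testing: hospital_load = -3*testing - 44. Reaching -89 requires testing = 15, outside [-2, 14].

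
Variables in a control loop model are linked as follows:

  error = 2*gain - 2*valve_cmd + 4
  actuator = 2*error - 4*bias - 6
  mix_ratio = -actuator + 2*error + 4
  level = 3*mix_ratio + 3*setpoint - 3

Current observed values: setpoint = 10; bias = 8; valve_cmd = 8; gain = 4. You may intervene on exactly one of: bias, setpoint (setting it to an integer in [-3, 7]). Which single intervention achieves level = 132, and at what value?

set setpoint = 3

Intervening on bias: level = 12*bias + 57. Reaching 132 requires bias = 25/4, not an integer.
Intervening on setpoint: with other inputs at their observed values, level = 3*setpoint + 123. Solving for 132 gives setpoint = 3, within [-3, 7].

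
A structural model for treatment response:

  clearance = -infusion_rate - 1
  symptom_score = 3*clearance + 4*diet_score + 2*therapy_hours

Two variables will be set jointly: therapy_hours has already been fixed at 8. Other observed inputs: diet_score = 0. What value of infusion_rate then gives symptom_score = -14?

infusion_rate = 9

With therapy_hours held at 8:
Substituting into the symptom_score equation gives symptom_score = -3*infusion_rate + 13.
Solve -3*infusion_rate + 13 = -14: infusion_rate = (-14 - 13) / -3 = 9.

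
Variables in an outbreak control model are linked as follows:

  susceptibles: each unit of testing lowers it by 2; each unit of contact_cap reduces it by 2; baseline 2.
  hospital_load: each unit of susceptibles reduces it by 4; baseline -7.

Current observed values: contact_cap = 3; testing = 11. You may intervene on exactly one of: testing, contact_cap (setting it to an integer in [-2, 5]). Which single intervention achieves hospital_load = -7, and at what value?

Intervening on testing: with other inputs at their observed values, hospital_load = 8*testing + 9. Solving for -7 gives testing = -2, within [-2, 5].
Intervening on contact_cap: hospital_load = 8*contact_cap + 73. Reaching -7 requires contact_cap = -10, outside [-2, 5].

set testing = -2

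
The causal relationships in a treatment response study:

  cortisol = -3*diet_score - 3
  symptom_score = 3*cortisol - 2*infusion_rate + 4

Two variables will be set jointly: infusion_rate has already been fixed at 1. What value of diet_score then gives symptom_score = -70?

diet_score = 7

With infusion_rate held at 1:
Substituting into the symptom_score equation gives symptom_score = -9*diet_score - 7.
Solve -9*diet_score - 7 = -70: diet_score = (-70 + 7) / -9 = 7.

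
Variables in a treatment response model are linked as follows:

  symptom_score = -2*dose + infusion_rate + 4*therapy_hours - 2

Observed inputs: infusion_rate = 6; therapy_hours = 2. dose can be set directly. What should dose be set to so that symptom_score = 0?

Substituting into the symptom_score equation gives symptom_score = -2*dose + 12.
Solve -2*dose + 12 = 0: dose = (0 - 12) / -2 = 6.

dose = 6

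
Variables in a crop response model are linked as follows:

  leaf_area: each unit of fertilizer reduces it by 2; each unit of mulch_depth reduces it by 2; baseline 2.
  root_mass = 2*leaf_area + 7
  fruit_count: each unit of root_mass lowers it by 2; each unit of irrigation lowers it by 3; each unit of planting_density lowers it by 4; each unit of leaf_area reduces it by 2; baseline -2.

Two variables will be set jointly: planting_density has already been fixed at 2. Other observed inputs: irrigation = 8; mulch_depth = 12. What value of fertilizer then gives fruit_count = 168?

fertilizer = 7

With planting_density held at 2:
Substituting into the leaf_area equation gives leaf_area = -2*fertilizer - 22.
Substituting into the root_mass equation gives root_mass = -4*fertilizer - 37.
Substituting into the fruit_count equation gives fruit_count = 12*fertilizer + 84.
Solve 12*fertilizer + 84 = 168: fertilizer = (168 - 84) / 12 = 7.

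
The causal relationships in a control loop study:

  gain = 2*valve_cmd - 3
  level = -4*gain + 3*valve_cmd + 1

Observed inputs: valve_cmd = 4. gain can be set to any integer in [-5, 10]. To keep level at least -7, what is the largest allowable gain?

Intervening on gain fixes its value directly, overriding its dependence on valve_cmd.
Substituting into the level equation gives level = -4*gain + 13.
Require -4*gain + 13 ≥ -7, so gain ≤ 5.
The largest integer in [-5, 10] satisfying this is 5.

gain = 5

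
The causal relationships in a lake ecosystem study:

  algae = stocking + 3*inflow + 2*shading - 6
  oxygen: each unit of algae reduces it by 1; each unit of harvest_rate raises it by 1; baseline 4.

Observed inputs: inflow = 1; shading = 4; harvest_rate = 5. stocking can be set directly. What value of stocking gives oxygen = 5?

Substituting into the algae equation gives algae = stocking + 5.
So oxygen = -stocking + 4.
Solve -stocking + 4 = 5: stocking = (5 - 4) / -1 = -1.

stocking = -1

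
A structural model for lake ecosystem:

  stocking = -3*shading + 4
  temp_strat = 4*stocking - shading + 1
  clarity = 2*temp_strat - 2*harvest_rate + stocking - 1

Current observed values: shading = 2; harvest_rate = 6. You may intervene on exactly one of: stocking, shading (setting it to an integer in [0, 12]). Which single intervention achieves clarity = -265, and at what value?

Intervening on stocking: clarity = 9*stocking - 15. Reaching -265 requires stocking = -250/9, not an integer.
Intervening on shading: with other inputs at their observed values, clarity = -29*shading + 25. Solving for -265 gives shading = 10, within [0, 12].

set shading = 10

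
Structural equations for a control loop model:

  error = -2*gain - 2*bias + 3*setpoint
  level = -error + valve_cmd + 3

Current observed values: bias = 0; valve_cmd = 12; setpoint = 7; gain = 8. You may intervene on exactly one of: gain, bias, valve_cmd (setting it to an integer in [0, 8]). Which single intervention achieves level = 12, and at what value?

set bias = 1

Intervening on gain: level = 2*gain - 6. Reaching 12 requires gain = 9, outside [0, 8].
Intervening on bias: with other inputs at their observed values, level = 2*bias + 10. Solving for 12 gives bias = 1, within [0, 8].
Intervening on valve_cmd: level = valve_cmd - 2. Reaching 12 requires valve_cmd = 14, outside [0, 8].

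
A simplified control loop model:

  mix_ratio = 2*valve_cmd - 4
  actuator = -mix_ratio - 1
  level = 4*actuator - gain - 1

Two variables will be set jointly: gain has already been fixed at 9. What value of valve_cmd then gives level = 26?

valve_cmd = -3

With gain held at 9:
Substituting into the actuator equation gives actuator = -2*valve_cmd + 3.
Substituting into the level equation gives level = -8*valve_cmd + 2.
Solve -8*valve_cmd + 2 = 26: valve_cmd = (26 - 2) / -8 = -3.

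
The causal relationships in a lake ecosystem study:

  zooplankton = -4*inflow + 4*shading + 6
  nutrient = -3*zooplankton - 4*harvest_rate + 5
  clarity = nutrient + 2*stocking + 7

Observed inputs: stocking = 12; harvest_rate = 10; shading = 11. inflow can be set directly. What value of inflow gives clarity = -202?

inflow = -4

Substituting into the zooplankton equation gives zooplankton = -4*inflow + 50.
Substituting into the nutrient equation gives nutrient = 12*inflow - 185.
Substituting into the clarity equation gives clarity = 12*inflow - 154.
Solve 12*inflow - 154 = -202: inflow = (-202 + 154) / 12 = -4.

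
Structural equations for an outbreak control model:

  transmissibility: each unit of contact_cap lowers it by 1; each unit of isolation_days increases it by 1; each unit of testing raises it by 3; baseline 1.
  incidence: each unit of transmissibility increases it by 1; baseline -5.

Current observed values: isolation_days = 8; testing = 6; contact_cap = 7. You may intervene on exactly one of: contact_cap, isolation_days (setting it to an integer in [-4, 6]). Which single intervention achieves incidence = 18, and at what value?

set contact_cap = 4

Intervening on contact_cap: with other inputs at their observed values, incidence = -contact_cap + 22. Solving for 18 gives contact_cap = 4, within [-4, 6].
Intervening on isolation_days: incidence = isolation_days + 7. Reaching 18 requires isolation_days = 11, outside [-4, 6].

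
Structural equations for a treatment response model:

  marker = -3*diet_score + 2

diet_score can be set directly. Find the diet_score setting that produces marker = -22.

diet_score = 8

Solve -3*diet_score + 2 = -22: diet_score = (-22 - 2) / -3 = 8.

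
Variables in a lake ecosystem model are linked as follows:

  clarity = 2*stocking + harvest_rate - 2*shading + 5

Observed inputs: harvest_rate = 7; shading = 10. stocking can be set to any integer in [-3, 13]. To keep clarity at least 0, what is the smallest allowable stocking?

stocking = 4

Substituting into the clarity equation gives clarity = 2*stocking - 8.
Require 2*stocking - 8 ≥ 0, so stocking ≥ 4.
The smallest integer in [-3, 13] satisfying this is 4.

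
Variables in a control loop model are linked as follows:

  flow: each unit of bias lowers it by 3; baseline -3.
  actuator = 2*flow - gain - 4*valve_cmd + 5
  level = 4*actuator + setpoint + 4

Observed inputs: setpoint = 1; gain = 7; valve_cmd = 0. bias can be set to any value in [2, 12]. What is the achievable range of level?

-315 to -75

Substituting into the actuator equation gives actuator = -6*bias - 8.
level becomes -24*bias - 27.
Linear in bias, so extremes are at the endpoints: bias = 2 gives level = -75; bias = 12 gives level = -315.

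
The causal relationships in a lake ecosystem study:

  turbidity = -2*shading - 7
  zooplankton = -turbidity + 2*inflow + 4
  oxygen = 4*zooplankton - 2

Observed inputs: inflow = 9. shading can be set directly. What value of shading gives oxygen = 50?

Substituting into the zooplankton equation gives zooplankton = 2*shading + 29.
oxygen becomes 8*shading + 114.
Solve 8*shading + 114 = 50: shading = (50 - 114) / 8 = -8.

shading = -8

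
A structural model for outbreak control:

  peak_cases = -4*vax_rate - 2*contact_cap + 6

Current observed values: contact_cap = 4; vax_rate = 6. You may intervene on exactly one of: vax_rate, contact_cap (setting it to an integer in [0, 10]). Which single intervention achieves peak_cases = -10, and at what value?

set vax_rate = 2

Intervening on vax_rate: with other inputs at their observed values, peak_cases = -4*vax_rate - 2. Solving for -10 gives vax_rate = 2, within [0, 10].
Intervening on contact_cap: peak_cases = -2*contact_cap - 18. Reaching -10 requires contact_cap = -4, outside [0, 10].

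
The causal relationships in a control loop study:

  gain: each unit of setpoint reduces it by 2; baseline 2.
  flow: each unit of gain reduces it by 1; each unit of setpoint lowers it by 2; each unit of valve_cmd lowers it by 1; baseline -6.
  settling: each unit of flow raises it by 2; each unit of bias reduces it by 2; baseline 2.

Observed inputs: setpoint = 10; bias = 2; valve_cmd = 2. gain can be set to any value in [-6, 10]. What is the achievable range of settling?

-78 to -46

Intervening on gain fixes its value directly, overriding its dependence on setpoint.
Substituting into the flow equation gives flow = -gain - 28.
This gives settling = -2*gain - 58.
Linear in gain, so extremes are at the endpoints: gain = -6 gives settling = -46; gain = 10 gives settling = -78.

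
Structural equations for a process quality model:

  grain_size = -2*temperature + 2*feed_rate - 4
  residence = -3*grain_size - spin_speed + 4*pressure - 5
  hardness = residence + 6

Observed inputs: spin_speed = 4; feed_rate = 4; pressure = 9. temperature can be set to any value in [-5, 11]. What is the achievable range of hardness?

-9 to 87

Substituting into the grain_size equation gives grain_size = -2*temperature + 4.
Substituting into the residence equation gives residence = 6*temperature + 15.
Substituting into the hardness equation gives hardness = 6*temperature + 21.
Linear in temperature, so extremes are at the endpoints: temperature = -5 gives hardness = -9; temperature = 11 gives hardness = 87.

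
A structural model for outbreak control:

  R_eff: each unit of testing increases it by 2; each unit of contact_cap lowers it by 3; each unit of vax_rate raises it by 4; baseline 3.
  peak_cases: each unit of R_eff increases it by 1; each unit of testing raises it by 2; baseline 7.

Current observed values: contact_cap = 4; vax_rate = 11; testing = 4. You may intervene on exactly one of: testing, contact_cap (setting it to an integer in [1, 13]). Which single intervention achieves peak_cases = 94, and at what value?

set testing = 13

Intervening on testing: with other inputs at their observed values, peak_cases = 4*testing + 42. Solving for 94 gives testing = 13, within [1, 13].
Intervening on contact_cap: peak_cases = -3*contact_cap + 70. Reaching 94 requires contact_cap = -8, outside [1, 13].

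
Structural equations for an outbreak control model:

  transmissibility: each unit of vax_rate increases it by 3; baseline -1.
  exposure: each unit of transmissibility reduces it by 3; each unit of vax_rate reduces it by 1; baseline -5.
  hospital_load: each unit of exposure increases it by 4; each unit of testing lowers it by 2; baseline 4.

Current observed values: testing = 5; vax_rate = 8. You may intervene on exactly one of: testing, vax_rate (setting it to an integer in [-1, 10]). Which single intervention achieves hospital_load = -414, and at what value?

Intervening on testing: hospital_load = -2*testing - 324. Reaching -414 requires testing = 45, outside [-1, 10].
Intervening on vax_rate: with other inputs at their observed values, hospital_load = -40*vax_rate - 14. Solving for -414 gives vax_rate = 10, within [-1, 10].

set vax_rate = 10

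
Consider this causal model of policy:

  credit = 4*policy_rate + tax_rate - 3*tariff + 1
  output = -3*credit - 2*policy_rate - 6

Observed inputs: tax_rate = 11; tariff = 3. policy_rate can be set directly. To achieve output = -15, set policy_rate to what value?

Substituting into the credit equation gives credit = 4*policy_rate + 3.
So output = -14*policy_rate - 15.
Solve -14*policy_rate - 15 = -15: policy_rate = (-15 + 15) / -14 = 0.

policy_rate = 0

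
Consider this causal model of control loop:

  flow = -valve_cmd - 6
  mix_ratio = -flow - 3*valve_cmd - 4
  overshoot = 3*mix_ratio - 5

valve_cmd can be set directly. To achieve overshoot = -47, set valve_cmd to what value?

Substituting into the mix_ratio equation gives mix_ratio = -2*valve_cmd + 2.
Substituting into the overshoot equation gives overshoot = -6*valve_cmd + 1.
Solve -6*valve_cmd + 1 = -47: valve_cmd = (-47 - 1) / -6 = 8.

valve_cmd = 8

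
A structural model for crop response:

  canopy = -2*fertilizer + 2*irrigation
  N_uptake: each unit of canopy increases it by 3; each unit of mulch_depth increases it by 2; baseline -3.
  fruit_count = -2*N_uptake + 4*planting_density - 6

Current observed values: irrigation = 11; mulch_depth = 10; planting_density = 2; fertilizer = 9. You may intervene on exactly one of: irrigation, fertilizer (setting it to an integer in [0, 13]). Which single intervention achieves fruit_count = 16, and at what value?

set irrigation = 5

Intervening on irrigation: with other inputs at their observed values, fruit_count = -12*irrigation + 76. Solving for 16 gives irrigation = 5, within [0, 13].
Intervening on fertilizer: fruit_count = 12*fertilizer - 164. Reaching 16 requires fertilizer = 15, outside [0, 13].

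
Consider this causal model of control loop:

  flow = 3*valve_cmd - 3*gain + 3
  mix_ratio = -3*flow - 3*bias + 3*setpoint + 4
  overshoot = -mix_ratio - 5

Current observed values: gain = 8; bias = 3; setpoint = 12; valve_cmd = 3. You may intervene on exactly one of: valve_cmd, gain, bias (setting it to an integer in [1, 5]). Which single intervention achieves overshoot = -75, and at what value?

set bias = 2

Intervening on valve_cmd: overshoot = 9*valve_cmd - 99. Reaching -75 requires valve_cmd = 8/3, not an integer.
Intervening on gain: overshoot = -9*gain. Reaching -75 requires gain = 25/3, not an integer.
Intervening on bias: with other inputs at their observed values, overshoot = 3*bias - 81. Solving for -75 gives bias = 2, within [1, 5].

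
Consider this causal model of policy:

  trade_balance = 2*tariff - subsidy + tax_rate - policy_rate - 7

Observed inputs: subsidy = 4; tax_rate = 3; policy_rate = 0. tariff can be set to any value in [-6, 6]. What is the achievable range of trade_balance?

Substituting into the trade_balance equation gives trade_balance = 2*tariff - 8.
Linear in tariff, so extremes are at the endpoints: tariff = -6 gives trade_balance = -20; tariff = 6 gives trade_balance = 4.

-20 to 4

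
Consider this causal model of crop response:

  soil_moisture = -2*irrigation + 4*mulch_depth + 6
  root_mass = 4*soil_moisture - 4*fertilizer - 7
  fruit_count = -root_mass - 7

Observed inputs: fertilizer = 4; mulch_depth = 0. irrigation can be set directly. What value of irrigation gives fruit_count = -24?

Substituting into the soil_moisture equation gives soil_moisture = -2*irrigation + 6.
Substituting into the root_mass equation gives root_mass = -8*irrigation + 1.
Substituting into the fruit_count equation gives fruit_count = 8*irrigation - 8.
Solve 8*irrigation - 8 = -24: irrigation = (-24 + 8) / 8 = -2.

irrigation = -2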